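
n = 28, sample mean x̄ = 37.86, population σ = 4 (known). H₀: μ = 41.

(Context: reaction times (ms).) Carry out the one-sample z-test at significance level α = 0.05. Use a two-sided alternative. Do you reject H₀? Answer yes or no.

SE = σ/√n = 4/√28 = 0.7559
z = (x̄−μ₀)/SE = (37.86−41)/0.7559 = -4.1538
p-value (two-sided) = 0.00003
At α=0.05: p < α → reject H₀

reject H₀: yes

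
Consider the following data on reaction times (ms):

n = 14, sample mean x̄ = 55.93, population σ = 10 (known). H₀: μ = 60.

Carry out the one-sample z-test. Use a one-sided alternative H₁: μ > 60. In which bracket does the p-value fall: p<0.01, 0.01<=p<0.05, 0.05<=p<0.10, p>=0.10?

p-value bracket: p>=0.10

SE = σ/√n = 10/√14 = 2.6726
z = (x̄−μ₀)/SE = (55.93−60)/2.6726 = -1.5229
p-value (one-sided, H₁ greater) = 0.93610
→ bracket: p>=0.10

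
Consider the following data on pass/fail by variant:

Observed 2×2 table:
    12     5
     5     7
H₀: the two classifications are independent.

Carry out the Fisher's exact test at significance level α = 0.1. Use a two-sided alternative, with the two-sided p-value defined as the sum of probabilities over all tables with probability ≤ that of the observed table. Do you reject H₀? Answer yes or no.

reject H₀: no

Margins: r₁=17, r₂=12, c₁=17, c₂=12, n=29
p_obs = C(17,12)·C(12,5)/C(29,17); sum pmf over tables with pmf ≤ p_obs
p-value (two-sided) = 0.14791
At α=0.1: p ≥ α → fail to reject H₀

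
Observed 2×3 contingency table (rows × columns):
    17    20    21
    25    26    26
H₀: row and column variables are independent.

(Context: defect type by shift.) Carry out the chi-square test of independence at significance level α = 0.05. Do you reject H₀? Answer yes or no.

Row totals [58, 77], col totals [42, 46, 47], n=135
χ² = (17−18.04)²/18.04 + (20−19.76)²/19.76 + (21−20.19)²/20.19 + (25−23.96)²/23.96 + (26−26.24)²/26.24 + (26−26.81)²/26.81 = 0.1676
df = 2
p-value (upper-tail) = 0.91963
At α=0.05: p ≥ α → fail to reject H₀

reject H₀: no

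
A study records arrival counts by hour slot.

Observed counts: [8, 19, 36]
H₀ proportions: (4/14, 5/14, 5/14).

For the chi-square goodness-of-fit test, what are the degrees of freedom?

degrees of freedom = 2

df = k − 1 = 3 − 1 = 2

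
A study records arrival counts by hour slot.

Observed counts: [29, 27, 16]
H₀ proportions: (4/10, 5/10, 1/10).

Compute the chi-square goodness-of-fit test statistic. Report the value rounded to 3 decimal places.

n = 72; E_i = n·p_i = [28.80, 36.00, 7.20]
χ² = (29−28.80)²/28.80 + (27−36.00)²/36.00 + (16−7.20)²/7.20 = 13.0069
df = 2

test statistic = 13.007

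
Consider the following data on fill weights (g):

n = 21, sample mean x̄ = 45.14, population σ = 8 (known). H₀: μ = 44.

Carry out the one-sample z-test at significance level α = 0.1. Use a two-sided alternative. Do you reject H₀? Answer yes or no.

reject H₀: no

SE = σ/√n = 8/√21 = 1.7457
z = (x̄−μ₀)/SE = (45.14−44)/1.7457 = 0.6530
p-value (two-sided) = 0.51375
At α=0.1: p ≥ α → fail to reject H₀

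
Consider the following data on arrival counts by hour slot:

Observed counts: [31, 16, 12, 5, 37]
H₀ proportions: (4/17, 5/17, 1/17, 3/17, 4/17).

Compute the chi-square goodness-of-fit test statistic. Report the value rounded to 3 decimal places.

test statistic = 31.303

n = 101; E_i = n·p_i = [23.76, 29.71, 5.94, 17.82, 23.76]
χ² = (31−23.76)²/23.76 + (16−29.71)²/29.71 + (12−5.94)²/5.94 + (5−17.82)²/17.82 + (37−23.76)²/23.76 = 31.3026
df = 4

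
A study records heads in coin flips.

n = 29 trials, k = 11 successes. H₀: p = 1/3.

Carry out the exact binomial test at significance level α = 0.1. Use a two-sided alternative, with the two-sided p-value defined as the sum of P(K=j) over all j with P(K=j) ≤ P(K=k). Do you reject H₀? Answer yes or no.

Exact binomial: n=29, k=11, p₀=1/3=0.3333
P(X=j) = C(n,j)·p₀^j·(1−p₀)^(n−j); p = Σ P(X=j) over j with P(X=j) ≤ P(X=11)
p-value (two-sided) = 0.69397
At α=0.1: p ≥ α → fail to reject H₀

reject H₀: no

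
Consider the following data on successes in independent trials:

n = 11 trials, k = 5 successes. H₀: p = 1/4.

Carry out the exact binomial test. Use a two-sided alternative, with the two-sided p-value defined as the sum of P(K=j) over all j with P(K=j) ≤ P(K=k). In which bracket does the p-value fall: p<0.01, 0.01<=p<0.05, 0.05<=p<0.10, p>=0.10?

Exact binomial: n=11, k=5, p₀=1/4=0.2500
P(X=j) = C(n,j)·p₀^j·(1−p₀)^(n−j); p = Σ P(X=j) over j with P(X=j) ≤ P(X=5)
p-value (two-sided) = 0.15686
→ bracket: p>=0.10

p-value bracket: p>=0.10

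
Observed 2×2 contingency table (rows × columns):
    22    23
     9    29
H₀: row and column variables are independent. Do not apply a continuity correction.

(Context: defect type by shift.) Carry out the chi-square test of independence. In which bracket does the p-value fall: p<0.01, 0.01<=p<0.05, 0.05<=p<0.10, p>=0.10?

Row totals [45, 38], col totals [31, 52], n=83
χ² = (22−16.81)²/16.81 + (23−28.19)²/28.19 + (9−14.19)²/14.19 + (29−23.81)²/23.81 = 5.5933
df = 1
p-value (upper-tail) = 0.01803
→ bracket: 0.01<=p<0.05

p-value bracket: 0.01<=p<0.05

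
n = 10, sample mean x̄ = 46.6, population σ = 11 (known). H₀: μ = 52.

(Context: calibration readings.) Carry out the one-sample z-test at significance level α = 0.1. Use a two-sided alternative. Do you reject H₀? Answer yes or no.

reject H₀: no

SE = σ/√n = 11/√10 = 3.4785
z = (x̄−μ₀)/SE = (46.6−52)/3.4785 = -1.5524
p-value (two-sided) = 0.12057
At α=0.1: p ≥ α → fail to reject H₀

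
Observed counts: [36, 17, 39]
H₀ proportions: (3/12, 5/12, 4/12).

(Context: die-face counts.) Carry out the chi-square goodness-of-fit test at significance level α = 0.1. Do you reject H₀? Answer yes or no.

reject H₀: yes

n = 92; E_i = n·p_i = [23.00, 38.33, 30.67]
χ² = (36−23.00)²/23.00 + (17−38.33)²/38.33 + (39−30.67)²/30.67 = 21.4848
df = 2
p-value (upper-tail) = 0.00002
At α=0.1: p < α → reject H₀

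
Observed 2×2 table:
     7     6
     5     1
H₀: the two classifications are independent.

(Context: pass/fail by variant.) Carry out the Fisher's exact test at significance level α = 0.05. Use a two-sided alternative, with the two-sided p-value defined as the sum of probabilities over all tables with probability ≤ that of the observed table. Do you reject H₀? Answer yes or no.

reject H₀: no

Margins: r₁=13, r₂=6, c₁=12, c₂=7, n=19
p_obs = C(13,7)·C(6,5)/C(19,12); sum pmf over tables with pmf ≤ p_obs
p-value (two-sided) = 0.33308
At α=0.05: p ≥ α → fail to reject H₀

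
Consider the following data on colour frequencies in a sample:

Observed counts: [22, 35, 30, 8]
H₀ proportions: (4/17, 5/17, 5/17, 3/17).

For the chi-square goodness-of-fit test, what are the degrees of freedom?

degrees of freedom = 3

df = k − 1 = 4 − 1 = 3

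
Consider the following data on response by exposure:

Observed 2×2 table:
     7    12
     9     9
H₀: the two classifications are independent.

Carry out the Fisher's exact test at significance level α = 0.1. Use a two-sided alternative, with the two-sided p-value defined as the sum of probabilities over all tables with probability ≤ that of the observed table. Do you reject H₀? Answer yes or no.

reject H₀: no

Margins: r₁=19, r₂=18, c₁=16, c₂=21, n=37
p_obs = C(19,7)·C(18,9)/C(37,16); sum pmf over tables with pmf ≤ p_obs
p-value (two-sided) = 0.51481
At α=0.1: p ≥ α → fail to reject H₀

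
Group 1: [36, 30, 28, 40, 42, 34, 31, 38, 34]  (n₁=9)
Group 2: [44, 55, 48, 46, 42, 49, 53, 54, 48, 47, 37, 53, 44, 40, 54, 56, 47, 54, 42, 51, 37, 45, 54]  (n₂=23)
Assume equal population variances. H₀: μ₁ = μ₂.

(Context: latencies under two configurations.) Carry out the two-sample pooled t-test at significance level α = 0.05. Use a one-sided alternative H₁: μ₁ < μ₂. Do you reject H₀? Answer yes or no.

x̄₁=34.778, s₁=4.684, n₁=9
x̄₂=47.826, s₂=5.805, n₂=23
s_p² = [8·4.684² + 22·5.805²]/30 = 30.5620
SE = √(s_p²·(1/9+1/23)) = 2.1736
t = (34.778−47.826)/2.1736 = -6.0031
df = 30
p-value (one-sided, H₁ less) = 0.00000
At α=0.05: p < α → reject H₀

reject H₀: yes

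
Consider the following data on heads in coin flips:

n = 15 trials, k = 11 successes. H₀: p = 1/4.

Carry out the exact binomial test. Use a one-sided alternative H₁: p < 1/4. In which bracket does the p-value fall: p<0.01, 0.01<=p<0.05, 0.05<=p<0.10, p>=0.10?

p-value bracket: p>=0.10

Exact binomial: n=15, k=11, p₀=1/4=0.2500
P(X≤11) from Σ C(n,i)·p₀^i·(1−p₀)^(n−i)
p-value (one-sided, H₁ less) = 0.99999
→ bracket: p>=0.10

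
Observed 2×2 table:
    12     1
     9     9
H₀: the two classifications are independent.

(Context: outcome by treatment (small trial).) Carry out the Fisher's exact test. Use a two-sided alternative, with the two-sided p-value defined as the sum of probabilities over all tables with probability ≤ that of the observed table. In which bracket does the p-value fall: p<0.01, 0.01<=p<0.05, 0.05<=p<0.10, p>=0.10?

Margins: r₁=13, r₂=18, c₁=21, c₂=10, n=31
p_obs = C(13,12)·C(18,9)/C(31,21); sum pmf over tables with pmf ≤ p_obs
p-value (two-sided) = 0.01997
→ bracket: 0.01<=p<0.05

p-value bracket: 0.01<=p<0.05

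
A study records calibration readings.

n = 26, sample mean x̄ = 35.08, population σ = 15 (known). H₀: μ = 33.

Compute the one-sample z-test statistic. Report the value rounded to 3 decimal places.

test statistic = 0.707

SE = σ/√n = 15/√26 = 2.9417
z = (x̄−μ₀)/SE = (35.08−33)/2.9417 = 0.7071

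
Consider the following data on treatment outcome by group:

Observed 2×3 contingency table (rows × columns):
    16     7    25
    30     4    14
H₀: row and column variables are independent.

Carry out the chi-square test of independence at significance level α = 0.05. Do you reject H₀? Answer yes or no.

reject H₀: yes

Row totals [48, 48], col totals [46, 11, 39], n=96
χ² = (16−23.00)²/23.00 + (7−5.50)²/5.50 + (25−19.50)²/19.50 + (30−23.00)²/23.00 + (4−5.50)²/5.50 + (14−19.50)²/19.50 = 8.1816
df = 2
p-value (upper-tail) = 0.01673
At α=0.05: p < α → reject H₀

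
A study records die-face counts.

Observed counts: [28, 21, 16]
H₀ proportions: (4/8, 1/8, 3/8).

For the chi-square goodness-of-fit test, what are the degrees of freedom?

degrees of freedom = 2

df = k − 1 = 3 − 1 = 2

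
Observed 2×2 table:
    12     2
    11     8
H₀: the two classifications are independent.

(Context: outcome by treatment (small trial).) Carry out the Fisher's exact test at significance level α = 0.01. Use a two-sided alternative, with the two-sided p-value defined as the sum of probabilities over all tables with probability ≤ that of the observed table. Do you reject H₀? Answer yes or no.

Margins: r₁=14, r₂=19, c₁=23, c₂=10, n=33
p_obs = C(14,12)·C(19,11)/C(33,23); sum pmf over tables with pmf ≤ p_obs
p-value (two-sided) = 0.13118
At α=0.01: p ≥ α → fail to reject H₀

reject H₀: no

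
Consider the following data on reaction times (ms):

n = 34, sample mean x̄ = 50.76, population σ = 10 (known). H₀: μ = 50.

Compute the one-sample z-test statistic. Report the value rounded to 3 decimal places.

SE = σ/√n = 10/√34 = 1.7150
z = (x̄−μ₀)/SE = (50.76−50)/1.7150 = 0.4432

test statistic = 0.443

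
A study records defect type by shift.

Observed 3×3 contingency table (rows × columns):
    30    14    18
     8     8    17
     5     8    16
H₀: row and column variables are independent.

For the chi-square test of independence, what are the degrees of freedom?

df = (r−1)(c−1) = (3−1)·(3−1) = 4

degrees of freedom = 4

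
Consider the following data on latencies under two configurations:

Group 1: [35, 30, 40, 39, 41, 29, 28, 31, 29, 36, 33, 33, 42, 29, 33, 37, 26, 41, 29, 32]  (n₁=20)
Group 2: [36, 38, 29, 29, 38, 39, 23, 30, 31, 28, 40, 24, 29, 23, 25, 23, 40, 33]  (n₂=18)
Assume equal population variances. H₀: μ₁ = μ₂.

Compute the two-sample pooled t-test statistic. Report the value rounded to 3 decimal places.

x̄₁=33.650, s₁=4.955, n₁=20
x̄₂=31.000, s₂=6.193, n₂=18
s_p² = [19·4.955² + 17·6.193²]/36 = 31.0708
SE = √(s_p²·(1/20+1/18)) = 1.8110
t = (33.650−31.000)/1.8110 = 1.4633
df = 36

test statistic = 1.463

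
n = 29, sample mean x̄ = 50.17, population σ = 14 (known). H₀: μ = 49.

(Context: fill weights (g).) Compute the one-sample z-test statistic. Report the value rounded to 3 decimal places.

SE = σ/√n = 14/√29 = 2.5997
z = (x̄−μ₀)/SE = (50.17−49)/2.5997 = 0.4500

test statistic = 0.450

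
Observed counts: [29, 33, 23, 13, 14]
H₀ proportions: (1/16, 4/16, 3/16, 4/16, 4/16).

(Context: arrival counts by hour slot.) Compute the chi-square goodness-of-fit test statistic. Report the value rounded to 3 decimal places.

n = 112; E_i = n·p_i = [7.00, 28.00, 21.00, 28.00, 28.00]
χ² = (29−7.00)²/7.00 + (33−28.00)²/28.00 + (23−21.00)²/21.00 + (13−28.00)²/28.00 + (14−28.00)²/28.00 = 85.2619
df = 4

test statistic = 85.262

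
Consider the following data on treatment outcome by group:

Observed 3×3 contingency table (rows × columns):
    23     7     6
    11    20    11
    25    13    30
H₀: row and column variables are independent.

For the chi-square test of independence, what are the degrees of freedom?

degrees of freedom = 4

df = (r−1)(c−1) = (3−1)·(3−1) = 4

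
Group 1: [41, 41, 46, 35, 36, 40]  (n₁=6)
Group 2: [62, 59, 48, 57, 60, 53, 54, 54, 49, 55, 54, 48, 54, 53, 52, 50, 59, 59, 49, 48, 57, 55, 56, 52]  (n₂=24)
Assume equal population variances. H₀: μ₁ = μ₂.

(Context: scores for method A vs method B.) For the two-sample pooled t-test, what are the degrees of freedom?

df = n₁ + n₂ − 2 = 6 + 24 − 2 = 28

degrees of freedom = 28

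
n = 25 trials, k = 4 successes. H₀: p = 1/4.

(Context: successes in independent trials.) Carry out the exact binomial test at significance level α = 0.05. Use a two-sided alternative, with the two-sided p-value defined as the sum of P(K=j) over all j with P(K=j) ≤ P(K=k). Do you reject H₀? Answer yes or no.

reject H₀: no

Exact binomial: n=25, k=4, p₀=1/4=0.2500
P(X=j) = C(n,j)·p₀^j·(1−p₀)^(n−j); p = Σ P(X=j) over j with P(X=j) ≤ P(X=4)
p-value (two-sided) = 0.36318
At α=0.05: p ≥ α → fail to reject H₀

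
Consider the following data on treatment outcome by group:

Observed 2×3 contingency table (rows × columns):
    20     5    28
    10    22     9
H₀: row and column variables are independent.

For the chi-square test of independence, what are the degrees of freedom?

degrees of freedom = 2

df = (r−1)(c−1) = (2−1)·(3−1) = 2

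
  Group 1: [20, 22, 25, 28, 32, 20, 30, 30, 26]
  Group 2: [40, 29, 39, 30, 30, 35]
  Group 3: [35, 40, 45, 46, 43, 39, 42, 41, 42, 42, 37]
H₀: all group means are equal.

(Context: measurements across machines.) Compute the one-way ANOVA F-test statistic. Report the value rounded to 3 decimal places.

test statistic = 34.227

Group means [25.89, 33.83, 41.09], grand mean 34.154
SSB = Σnᵢ(x̄ᵢ−x̄)² = 1144.753; SSW = ΣΣ(x−x̄ᵢ)² = 384.631
MSB = 1144.753/2 = 572.3767; MSW = 384.631/23 = 16.7231
F = MSB/MSW = 34.2267
df = (2, 23)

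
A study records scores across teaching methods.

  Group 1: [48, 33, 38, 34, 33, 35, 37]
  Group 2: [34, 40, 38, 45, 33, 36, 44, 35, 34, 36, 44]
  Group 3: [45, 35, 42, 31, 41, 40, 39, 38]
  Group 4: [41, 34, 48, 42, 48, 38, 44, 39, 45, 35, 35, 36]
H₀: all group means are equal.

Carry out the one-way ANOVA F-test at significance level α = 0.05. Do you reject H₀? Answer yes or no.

Group means [36.86, 38.09, 38.88, 40.42], grand mean 38.763
SSB = Σnᵢ(x̄ᵢ−x̄)² = 63.311; SSW = ΣΣ(x−x̄ᵢ)² = 775.558
MSB = 63.311/3 = 21.1035; MSW = 775.558/34 = 22.8105
F = MSB/MSW = 0.9252
df = (3, 34)
p-value (upper-tail) = 0.43912
At α=0.05: p ≥ α → fail to reject H₀

reject H₀: no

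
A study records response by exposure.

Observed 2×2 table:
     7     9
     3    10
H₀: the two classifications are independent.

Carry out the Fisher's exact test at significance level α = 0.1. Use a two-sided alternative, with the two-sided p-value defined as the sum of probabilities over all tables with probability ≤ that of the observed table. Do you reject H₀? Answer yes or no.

Margins: r₁=16, r₂=13, c₁=10, c₂=19, n=29
p_obs = C(16,7)·C(13,3)/C(29,10); sum pmf over tables with pmf ≤ p_obs
p-value (two-sided) = 0.43348
At α=0.1: p ≥ α → fail to reject H₀

reject H₀: no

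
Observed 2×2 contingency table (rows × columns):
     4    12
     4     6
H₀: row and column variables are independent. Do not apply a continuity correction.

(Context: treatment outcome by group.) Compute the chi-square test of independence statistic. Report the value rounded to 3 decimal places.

Row totals [16, 10], col totals [8, 18], n=26
χ² = (4−4.92)²/4.92 + (12−11.08)²/11.08 + (4−3.08)²/3.08 + (6−6.92)²/6.92 = 0.6500
df = 1

test statistic = 0.650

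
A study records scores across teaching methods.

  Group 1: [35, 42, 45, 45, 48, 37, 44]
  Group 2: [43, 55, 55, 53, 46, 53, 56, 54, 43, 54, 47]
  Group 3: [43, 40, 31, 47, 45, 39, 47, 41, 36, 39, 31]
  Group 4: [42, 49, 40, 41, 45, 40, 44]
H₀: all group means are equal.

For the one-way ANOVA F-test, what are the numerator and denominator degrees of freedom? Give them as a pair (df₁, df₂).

degrees of freedom = [3, 32]

k = 4 groups, N = 36 total
df = (k−1, N−k) = (4−1, 36−4) = (3, 32)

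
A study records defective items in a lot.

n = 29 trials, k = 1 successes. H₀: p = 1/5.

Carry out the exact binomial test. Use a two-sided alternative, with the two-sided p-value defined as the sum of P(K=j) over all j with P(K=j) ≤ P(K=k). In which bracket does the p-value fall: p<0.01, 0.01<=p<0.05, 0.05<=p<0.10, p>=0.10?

Exact binomial: n=29, k=1, p₀=1/5=0.2000
P(X=j) = C(n,j)·p₀^j·(1−p₀)^(n−j); p = Σ P(X=j) over j with P(X=j) ≤ P(X=1)
p-value (two-sided) = 0.01971
→ bracket: 0.01<=p<0.05

p-value bracket: 0.01<=p<0.05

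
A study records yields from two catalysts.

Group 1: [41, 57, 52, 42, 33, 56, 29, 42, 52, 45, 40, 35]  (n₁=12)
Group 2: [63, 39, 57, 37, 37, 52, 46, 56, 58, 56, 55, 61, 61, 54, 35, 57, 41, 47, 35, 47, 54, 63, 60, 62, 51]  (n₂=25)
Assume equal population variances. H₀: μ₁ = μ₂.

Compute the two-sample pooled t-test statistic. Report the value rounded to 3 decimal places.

x̄₁=43.667, s₁=9.049, n₁=12
x̄₂=51.360, s₂=9.349, n₂=25
s_p² = [11·9.049² + 24·9.349²]/35 = 85.6693
SE = √(s_p²·(1/12+1/25)) = 3.2505
t = (43.667−51.360)/3.2505 = -2.3668
df = 35

test statistic = -2.367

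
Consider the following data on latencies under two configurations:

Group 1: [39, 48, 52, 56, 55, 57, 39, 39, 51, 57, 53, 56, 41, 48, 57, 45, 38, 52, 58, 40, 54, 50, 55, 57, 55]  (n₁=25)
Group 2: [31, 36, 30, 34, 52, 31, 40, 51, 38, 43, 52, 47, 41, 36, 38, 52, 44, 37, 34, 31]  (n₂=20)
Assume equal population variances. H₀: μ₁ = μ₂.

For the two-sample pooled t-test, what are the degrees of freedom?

df = n₁ + n₂ − 2 = 25 + 20 − 2 = 43

degrees of freedom = 43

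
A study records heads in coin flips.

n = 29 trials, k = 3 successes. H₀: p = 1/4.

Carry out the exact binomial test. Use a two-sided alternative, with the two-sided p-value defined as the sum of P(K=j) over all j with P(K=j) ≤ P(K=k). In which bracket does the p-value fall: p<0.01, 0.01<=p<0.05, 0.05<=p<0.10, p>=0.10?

Exact binomial: n=29, k=3, p₀=1/4=0.2500
P(X=j) = C(n,j)·p₀^j·(1−p₀)^(n−j); p = Σ P(X=j) over j with P(X=j) ≤ P(X=3)
p-value (two-sided) = 0.08454
→ bracket: 0.05<=p<0.10

p-value bracket: 0.05<=p<0.10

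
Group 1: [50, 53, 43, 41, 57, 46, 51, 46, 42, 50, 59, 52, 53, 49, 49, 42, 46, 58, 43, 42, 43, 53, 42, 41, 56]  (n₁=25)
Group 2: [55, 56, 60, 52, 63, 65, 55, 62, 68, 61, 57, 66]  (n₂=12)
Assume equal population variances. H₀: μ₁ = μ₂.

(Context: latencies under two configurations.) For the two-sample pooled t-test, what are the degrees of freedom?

df = n₁ + n₂ − 2 = 25 + 12 − 2 = 35

degrees of freedom = 35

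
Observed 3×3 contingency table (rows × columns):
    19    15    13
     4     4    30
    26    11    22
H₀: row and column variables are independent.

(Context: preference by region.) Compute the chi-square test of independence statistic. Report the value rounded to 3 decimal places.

Row totals [47, 38, 59], col totals [49, 30, 65], n=144
χ² = (19−15.99)²/15.99 + (15−9.79)²/9.79 + (13−21.22)²/21.22 + (4−12.93)²/12.93 + (4−7.92)²/7.92 + (30−17.15)²/17.15 + (26−20.08)²/20.08 + (11−12.29)²/12.29 + (22−26.63)²/26.63 = 26.9342
df = 4

test statistic = 26.934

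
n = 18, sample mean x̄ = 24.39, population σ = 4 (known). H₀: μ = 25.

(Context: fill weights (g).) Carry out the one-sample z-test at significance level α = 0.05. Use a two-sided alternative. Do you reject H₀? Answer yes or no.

SE = σ/√n = 4/√18 = 0.9428
z = (x̄−μ₀)/SE = (24.39−25)/0.9428 = -0.6470
p-value (two-sided) = 0.51763
At α=0.05: p ≥ α → fail to reject H₀

reject H₀: no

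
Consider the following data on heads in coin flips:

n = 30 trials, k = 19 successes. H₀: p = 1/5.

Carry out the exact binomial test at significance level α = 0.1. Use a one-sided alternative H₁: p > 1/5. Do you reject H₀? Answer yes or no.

Exact binomial: n=30, k=19, p₀=1/5=0.2000
P(X≥19) from Σ C(n,i)·p₀^i·(1−p₀)^(n−i)
p-value (one-sided, H₁ greater) = 0.00000
At α=0.1: p < α → reject H₀

reject H₀: yes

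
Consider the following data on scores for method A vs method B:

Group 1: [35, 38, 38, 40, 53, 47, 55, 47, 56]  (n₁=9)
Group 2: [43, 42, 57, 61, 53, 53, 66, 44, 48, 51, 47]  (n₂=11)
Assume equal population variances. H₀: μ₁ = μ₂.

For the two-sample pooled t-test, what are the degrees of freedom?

df = n₁ + n₂ − 2 = 9 + 11 − 2 = 18

degrees of freedom = 18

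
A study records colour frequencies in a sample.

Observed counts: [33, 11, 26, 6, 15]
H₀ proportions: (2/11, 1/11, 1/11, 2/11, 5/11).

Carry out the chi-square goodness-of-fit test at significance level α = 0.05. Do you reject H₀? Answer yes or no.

reject H₀: yes

n = 91; E_i = n·p_i = [16.55, 8.27, 8.27, 16.55, 41.36]
χ² = (33−16.55)²/16.55 + (11−8.27)²/8.27 + (26−8.27)²/8.27 + (6−16.55)²/16.55 + (15−41.36)²/41.36 = 78.7747
df = 4
p-value (upper-tail) = 0.00000
At α=0.05: p < α → reject H₀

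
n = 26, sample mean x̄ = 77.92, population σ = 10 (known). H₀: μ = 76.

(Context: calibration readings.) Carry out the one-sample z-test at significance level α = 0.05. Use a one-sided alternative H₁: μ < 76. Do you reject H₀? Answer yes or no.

SE = σ/√n = 10/√26 = 1.9612
z = (x̄−μ₀)/SE = (77.92−76)/1.9612 = 0.9790
p-value (one-sided, H₁ less) = 0.83621
At α=0.05: p ≥ α → fail to reject H₀

reject H₀: no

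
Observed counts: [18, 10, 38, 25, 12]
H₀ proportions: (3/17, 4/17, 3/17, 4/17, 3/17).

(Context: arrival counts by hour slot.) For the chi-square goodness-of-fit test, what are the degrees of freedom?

degrees of freedom = 4

df = k − 1 = 5 − 1 = 4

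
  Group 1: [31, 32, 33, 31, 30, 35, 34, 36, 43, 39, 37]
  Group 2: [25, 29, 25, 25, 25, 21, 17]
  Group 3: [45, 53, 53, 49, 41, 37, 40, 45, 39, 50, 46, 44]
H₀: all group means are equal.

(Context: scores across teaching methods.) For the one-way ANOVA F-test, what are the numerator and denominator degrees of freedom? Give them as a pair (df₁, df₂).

k = 3 groups, N = 30 total
df = (k−1, N−k) = (3−1, 30−3) = (2, 27)

degrees of freedom = [2, 27]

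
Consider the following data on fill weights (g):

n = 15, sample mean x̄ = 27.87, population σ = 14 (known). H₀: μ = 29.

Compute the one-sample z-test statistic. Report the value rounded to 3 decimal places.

test statistic = -0.313

SE = σ/√n = 14/√15 = 3.6148
z = (x̄−μ₀)/SE = (27.87−29)/3.6148 = -0.3126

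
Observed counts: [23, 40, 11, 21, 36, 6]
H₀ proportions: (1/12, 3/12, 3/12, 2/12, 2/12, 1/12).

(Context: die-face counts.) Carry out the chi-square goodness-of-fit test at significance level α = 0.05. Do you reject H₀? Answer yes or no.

reject H₀: yes

n = 137; E_i = n·p_i = [11.42, 34.25, 34.25, 22.83, 22.83, 11.42]
χ² = (23−11.42)²/11.42 + (40−34.25)²/34.25 + (11−34.25)²/34.25 + (21−22.83)²/22.83 + (36−22.83)²/22.83 + (6−11.42)²/11.42 = 38.8102
df = 5
p-value (upper-tail) = 0.00000
At α=0.05: p < α → reject H₀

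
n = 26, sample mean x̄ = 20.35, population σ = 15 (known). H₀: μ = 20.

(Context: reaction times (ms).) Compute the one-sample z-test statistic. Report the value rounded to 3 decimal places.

test statistic = 0.119

SE = σ/√n = 15/√26 = 2.9417
z = (x̄−μ₀)/SE = (20.35−20)/2.9417 = 0.1190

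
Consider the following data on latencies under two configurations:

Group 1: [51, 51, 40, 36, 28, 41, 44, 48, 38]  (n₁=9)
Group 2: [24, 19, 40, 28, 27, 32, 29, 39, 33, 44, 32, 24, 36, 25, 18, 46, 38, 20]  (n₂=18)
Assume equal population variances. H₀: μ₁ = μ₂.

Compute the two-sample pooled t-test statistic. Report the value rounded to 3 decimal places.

test statistic = 3.330

x̄₁=41.889, s₁=7.541, n₁=9
x̄₂=30.778, s₂=8.454, n₂=18
s_p² = [8·7.541² + 17·8.454²]/25 = 66.8000
SE = √(s_p²·(1/9+1/18)) = 3.3367
t = (41.889−30.778)/3.3367 = 3.3300
df = 25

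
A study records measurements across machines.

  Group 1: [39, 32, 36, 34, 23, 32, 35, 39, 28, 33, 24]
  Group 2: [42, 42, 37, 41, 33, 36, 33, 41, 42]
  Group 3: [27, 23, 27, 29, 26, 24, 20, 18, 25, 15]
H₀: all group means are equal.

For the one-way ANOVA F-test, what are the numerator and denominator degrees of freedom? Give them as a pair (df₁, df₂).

k = 3 groups, N = 30 total
df = (k−1, N−k) = (3−1, 30−3) = (2, 27)

degrees of freedom = [2, 27]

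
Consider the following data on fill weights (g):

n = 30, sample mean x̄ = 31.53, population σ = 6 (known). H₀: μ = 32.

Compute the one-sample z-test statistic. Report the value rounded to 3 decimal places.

test statistic = -0.429

SE = σ/√n = 6/√30 = 1.0954
z = (x̄−μ₀)/SE = (31.53−32)/1.0954 = -0.4290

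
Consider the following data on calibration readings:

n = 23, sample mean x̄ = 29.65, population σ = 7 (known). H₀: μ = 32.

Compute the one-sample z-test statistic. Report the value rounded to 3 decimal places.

test statistic = -1.610

SE = σ/√n = 7/√23 = 1.4596
z = (x̄−μ₀)/SE = (29.65−32)/1.4596 = -1.6100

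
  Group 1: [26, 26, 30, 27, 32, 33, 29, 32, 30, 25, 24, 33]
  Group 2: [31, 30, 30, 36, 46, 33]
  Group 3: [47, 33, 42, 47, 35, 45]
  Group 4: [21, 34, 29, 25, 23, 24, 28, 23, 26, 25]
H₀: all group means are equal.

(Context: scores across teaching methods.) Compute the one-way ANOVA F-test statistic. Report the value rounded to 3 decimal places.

test statistic = 17.002

Group means [28.92, 34.33, 41.50, 25.80], grand mean 31.176
SSB = Σnᵢ(x̄ᵢ−x̄)² = 1049.591; SSW = ΣΣ(x−x̄ᵢ)² = 617.350
MSB = 1049.591/3 = 349.8637; MSW = 617.350/30 = 20.5783
F = MSB/MSW = 17.0016
df = (3, 30)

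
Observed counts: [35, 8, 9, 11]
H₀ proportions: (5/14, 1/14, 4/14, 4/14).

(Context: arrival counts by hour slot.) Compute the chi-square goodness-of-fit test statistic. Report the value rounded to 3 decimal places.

test statistic = 16.889

n = 63; E_i = n·p_i = [22.50, 4.50, 18.00, 18.00]
χ² = (35−22.50)²/22.50 + (8−4.50)²/4.50 + (9−18.00)²/18.00 + (11−18.00)²/18.00 = 16.8889
df = 3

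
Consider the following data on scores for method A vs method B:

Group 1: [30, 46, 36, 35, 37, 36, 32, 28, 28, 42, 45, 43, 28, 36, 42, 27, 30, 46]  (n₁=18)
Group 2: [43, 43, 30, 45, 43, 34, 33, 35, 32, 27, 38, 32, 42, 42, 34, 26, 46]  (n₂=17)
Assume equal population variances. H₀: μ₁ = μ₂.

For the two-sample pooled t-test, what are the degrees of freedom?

df = n₁ + n₂ − 2 = 18 + 17 − 2 = 33

degrees of freedom = 33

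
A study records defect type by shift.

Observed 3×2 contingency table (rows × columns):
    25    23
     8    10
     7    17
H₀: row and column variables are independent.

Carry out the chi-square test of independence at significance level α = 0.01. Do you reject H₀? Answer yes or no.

reject H₀: no

Row totals [48, 18, 24], col totals [40, 50], n=90
χ² = (25−21.33)²/21.33 + (23−26.67)²/26.67 + (8−8.00)²/8.00 + (10−10.00)²/10.00 + (7−10.67)²/10.67 + (17−13.33)²/13.33 = 3.4031
df = 2
p-value (upper-tail) = 0.18240
At α=0.01: p ≥ α → fail to reject H₀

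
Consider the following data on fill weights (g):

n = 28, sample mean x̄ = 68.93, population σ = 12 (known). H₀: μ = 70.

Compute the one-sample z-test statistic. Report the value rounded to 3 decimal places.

test statistic = -0.472

SE = σ/√n = 12/√28 = 2.2678
z = (x̄−μ₀)/SE = (68.93−70)/2.2678 = -0.4718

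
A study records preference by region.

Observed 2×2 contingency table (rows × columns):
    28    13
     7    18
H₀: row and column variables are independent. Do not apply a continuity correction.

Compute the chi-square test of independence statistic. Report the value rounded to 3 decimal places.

Row totals [41, 25], col totals [35, 31], n=66
χ² = (28−21.74)²/21.74 + (13−19.26)²/19.26 + (7−13.26)²/13.26 + (18−11.74)²/11.74 = 10.1226
df = 1

test statistic = 10.123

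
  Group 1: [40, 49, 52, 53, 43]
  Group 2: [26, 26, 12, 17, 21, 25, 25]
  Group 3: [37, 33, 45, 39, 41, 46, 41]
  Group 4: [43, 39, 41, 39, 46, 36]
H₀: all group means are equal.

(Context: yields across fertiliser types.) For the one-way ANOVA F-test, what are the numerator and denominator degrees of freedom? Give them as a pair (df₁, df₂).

k = 4 groups, N = 25 total
df = (k−1, N−k) = (4−1, 25−4) = (3, 21)

degrees of freedom = [3, 21]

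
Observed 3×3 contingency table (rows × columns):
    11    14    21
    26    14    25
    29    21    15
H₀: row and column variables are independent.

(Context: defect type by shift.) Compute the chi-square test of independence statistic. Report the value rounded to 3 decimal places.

test statistic = 9.146

Row totals [46, 65, 65], col totals [66, 49, 61], n=176
χ² = (11−17.25)²/17.25 + (14−12.81)²/12.81 + (21−15.94)²/15.94 + (26−24.38)²/24.38 + (14−18.10)²/18.10 + (25−22.53)²/22.53 + (29−24.38)²/24.38 + (21−18.10)²/18.10 + (15−22.53)²/22.53 = 9.1456
df = 4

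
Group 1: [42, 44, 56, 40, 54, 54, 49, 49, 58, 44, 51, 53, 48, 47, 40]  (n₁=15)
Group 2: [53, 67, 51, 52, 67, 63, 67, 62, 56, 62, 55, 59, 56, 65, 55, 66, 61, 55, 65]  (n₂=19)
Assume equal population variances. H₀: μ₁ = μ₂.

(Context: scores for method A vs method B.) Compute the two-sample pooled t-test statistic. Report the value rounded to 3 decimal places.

test statistic = -5.776

x̄₁=48.600, s₁=5.755, n₁=15
x̄₂=59.842, s₂=5.540, n₂=19
s_p² = [14·5.755² + 18·5.540²]/32 = 31.7539
SE = √(s_p²·(1/15+1/19)) = 1.9463
t = (48.600−59.842)/1.9463 = -5.7761
df = 32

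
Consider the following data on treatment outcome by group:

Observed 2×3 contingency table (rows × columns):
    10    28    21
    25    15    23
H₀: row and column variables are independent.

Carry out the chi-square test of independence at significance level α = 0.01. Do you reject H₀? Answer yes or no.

Row totals [59, 63], col totals [35, 43, 44], n=122
χ² = (10−16.93)²/16.93 + (28−20.80)²/20.80 + (21−21.28)²/21.28 + (25−18.07)²/18.07 + (15−22.20)²/22.20 + (23−22.72)²/22.72 = 10.3297
df = 2
p-value (upper-tail) = 0.00571
At α=0.01: p < α → reject H₀

reject H₀: yes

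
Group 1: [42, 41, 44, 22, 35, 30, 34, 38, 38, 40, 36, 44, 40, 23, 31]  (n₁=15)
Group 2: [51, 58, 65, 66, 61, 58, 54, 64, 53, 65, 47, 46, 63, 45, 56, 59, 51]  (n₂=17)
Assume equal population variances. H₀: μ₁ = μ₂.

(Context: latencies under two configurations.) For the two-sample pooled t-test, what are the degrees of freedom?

df = n₁ + n₂ − 2 = 15 + 17 − 2 = 30

degrees of freedom = 30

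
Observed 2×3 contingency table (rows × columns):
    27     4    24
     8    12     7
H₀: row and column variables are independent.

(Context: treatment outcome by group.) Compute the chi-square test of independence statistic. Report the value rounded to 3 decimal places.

test statistic = 15.934

Row totals [55, 27], col totals [35, 16, 31], n=82
χ² = (27−23.48)²/23.48 + (4−10.73)²/10.73 + (24−20.79)²/20.79 + (8−11.52)²/11.52 + (12−5.27)²/5.27 + (7−10.21)²/10.21 = 15.9337
df = 2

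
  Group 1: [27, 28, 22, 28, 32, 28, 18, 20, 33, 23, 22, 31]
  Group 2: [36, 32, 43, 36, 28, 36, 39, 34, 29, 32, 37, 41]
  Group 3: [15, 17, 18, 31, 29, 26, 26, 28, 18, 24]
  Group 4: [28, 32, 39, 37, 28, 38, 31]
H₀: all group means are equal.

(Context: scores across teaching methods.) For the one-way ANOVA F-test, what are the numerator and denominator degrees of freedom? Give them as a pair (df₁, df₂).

degrees of freedom = [3, 37]

k = 4 groups, N = 41 total
df = (k−1, N−k) = (4−1, 41−4) = (3, 37)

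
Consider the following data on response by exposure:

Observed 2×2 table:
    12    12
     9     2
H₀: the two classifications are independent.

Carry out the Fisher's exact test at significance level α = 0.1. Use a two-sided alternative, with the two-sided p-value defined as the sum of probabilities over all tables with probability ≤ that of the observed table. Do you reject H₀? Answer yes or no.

reject H₀: no

Margins: r₁=24, r₂=11, c₁=21, c₂=14, n=35
p_obs = C(24,12)·C(11,9)/C(35,21); sum pmf over tables with pmf ≤ p_obs
p-value (two-sided) = 0.13665
At α=0.1: p ≥ α → fail to reject H₀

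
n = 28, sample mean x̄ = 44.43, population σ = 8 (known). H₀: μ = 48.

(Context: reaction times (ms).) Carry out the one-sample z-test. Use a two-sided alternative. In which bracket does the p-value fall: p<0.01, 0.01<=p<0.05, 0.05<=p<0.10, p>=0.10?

SE = σ/√n = 8/√28 = 1.5119
z = (x̄−μ₀)/SE = (44.43−48)/1.5119 = -2.3613
p-value (two-sided) = 0.01821
→ bracket: 0.01<=p<0.05

p-value bracket: 0.01<=p<0.05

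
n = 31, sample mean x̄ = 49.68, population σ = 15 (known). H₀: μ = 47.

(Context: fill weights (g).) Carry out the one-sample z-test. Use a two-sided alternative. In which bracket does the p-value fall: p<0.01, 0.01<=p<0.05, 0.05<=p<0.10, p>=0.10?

p-value bracket: p>=0.10

SE = σ/√n = 15/√31 = 2.6941
z = (x̄−μ₀)/SE = (49.68−47)/2.6941 = 0.9948
p-value (two-sided) = 0.31985
→ bracket: p>=0.10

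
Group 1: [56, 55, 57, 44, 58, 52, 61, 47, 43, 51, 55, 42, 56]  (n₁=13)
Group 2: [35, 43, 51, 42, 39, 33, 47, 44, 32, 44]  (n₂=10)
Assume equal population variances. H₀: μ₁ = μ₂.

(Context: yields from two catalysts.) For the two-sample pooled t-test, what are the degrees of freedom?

degrees of freedom = 21

df = n₁ + n₂ − 2 = 13 + 10 − 2 = 21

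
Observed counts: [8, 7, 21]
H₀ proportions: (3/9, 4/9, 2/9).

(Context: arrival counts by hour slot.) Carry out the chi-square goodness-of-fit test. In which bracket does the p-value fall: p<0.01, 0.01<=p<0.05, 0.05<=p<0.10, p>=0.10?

n = 36; E_i = n·p_i = [12.00, 16.00, 8.00]
χ² = (8−12.00)²/12.00 + (7−16.00)²/16.00 + (21−8.00)²/8.00 = 27.5208
df = 2
p-value (upper-tail) = 0.00000
→ bracket: p<0.01

p-value bracket: p<0.01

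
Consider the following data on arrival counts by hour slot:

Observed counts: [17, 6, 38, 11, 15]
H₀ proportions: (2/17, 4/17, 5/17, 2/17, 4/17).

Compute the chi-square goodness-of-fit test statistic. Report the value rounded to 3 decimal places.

test statistic = 22.240

n = 87; E_i = n·p_i = [10.24, 20.47, 25.59, 10.24, 20.47]
χ² = (17−10.24)²/10.24 + (6−20.47)²/20.47 + (38−25.59)²/25.59 + (11−10.24)²/10.24 + (15−20.47)²/20.47 = 22.2397
df = 4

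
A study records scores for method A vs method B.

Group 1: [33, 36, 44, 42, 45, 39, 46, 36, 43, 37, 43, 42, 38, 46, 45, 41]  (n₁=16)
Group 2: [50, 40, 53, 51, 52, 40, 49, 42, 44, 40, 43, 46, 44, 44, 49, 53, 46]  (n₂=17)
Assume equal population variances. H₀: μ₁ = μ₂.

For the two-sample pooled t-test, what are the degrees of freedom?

degrees of freedom = 31

df = n₁ + n₂ − 2 = 16 + 17 − 2 = 31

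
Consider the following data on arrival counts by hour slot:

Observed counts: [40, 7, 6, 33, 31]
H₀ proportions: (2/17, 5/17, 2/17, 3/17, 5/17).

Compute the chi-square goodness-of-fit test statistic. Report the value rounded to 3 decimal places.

n = 117; E_i = n·p_i = [13.76, 34.41, 13.76, 20.65, 34.41]
χ² = (40−13.76)²/13.76 + (7−34.41)²/34.41 + (6−13.76)²/13.76 + (33−20.65)²/20.65 + (31−34.41)²/34.41 = 83.9487
df = 4

test statistic = 83.949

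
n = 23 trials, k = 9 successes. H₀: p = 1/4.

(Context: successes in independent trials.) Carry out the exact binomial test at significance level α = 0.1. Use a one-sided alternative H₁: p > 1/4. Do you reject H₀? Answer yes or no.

reject H₀: yes

Exact binomial: n=23, k=9, p₀=1/4=0.2500
P(X≥9) from Σ C(n,i)·p₀^i·(1−p₀)^(n−i)
p-value (one-sided, H₁ greater) = 0.09632
At α=0.1: p < α → reject H₀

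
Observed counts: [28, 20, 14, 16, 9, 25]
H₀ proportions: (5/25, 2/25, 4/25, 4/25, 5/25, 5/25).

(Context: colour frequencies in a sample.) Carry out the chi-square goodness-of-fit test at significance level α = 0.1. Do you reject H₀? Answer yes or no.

n = 112; E_i = n·p_i = [22.40, 8.96, 17.92, 17.92, 22.40, 22.40]
χ² = (28−22.40)²/22.40 + (20−8.96)²/8.96 + (14−17.92)²/17.92 + (16−17.92)²/17.92 + (9−22.40)²/22.40 + (25−22.40)²/22.40 = 24.3839
df = 5
p-value (upper-tail) = 0.00018
At α=0.1: p < α → reject H₀

reject H₀: yes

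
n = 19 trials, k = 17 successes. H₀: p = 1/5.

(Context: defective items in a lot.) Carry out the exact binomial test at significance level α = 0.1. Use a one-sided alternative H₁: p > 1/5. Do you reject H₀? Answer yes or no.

Exact binomial: n=19, k=17, p₀=1/5=0.2000
P(X≥17) from Σ C(n,i)·p₀^i·(1−p₀)^(n−i)
p-value (one-sided, H₁ greater) = 0.00000
At α=0.1: p < α → reject H₀

reject H₀: yes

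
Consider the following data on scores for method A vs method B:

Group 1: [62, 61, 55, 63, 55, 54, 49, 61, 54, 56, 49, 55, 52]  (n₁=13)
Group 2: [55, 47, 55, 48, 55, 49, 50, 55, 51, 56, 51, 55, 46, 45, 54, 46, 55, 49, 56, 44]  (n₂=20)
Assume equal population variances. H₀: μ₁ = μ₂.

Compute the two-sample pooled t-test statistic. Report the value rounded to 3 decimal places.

x̄₁=55.846, s₁=4.652, n₁=13
x̄₂=51.100, s₂=4.128, n₂=20
s_p² = [12·4.652² + 19·4.128²]/31 = 18.8223
SE = √(s_p²·(1/13+1/20)) = 1.5456
t = (55.846−51.100)/1.5456 = 3.0707
df = 31

test statistic = 3.071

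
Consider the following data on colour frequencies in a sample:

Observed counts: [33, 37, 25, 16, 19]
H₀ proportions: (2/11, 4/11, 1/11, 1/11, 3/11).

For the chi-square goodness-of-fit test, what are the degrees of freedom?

degrees of freedom = 4

df = k − 1 = 5 − 1 = 4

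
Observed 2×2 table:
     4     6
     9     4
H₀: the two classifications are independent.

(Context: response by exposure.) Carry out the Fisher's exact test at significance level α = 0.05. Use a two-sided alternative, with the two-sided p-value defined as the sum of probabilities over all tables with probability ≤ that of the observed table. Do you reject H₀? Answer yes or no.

Margins: r₁=10, r₂=13, c₁=13, c₂=10, n=23
p_obs = C(10,4)·C(13,9)/C(23,13); sum pmf over tables with pmf ≤ p_obs
p-value (two-sided) = 0.22154
At α=0.05: p ≥ α → fail to reject H₀

reject H₀: no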